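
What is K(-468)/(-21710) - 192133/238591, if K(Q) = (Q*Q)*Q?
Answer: 940468362257/199223485 ≈ 4720.7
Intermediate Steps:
K(Q) = Q**3 (K(Q) = Q**2*Q = Q**3)
K(-468)/(-21710) - 192133/238591 = (-468)**3/(-21710) - 192133/238591 = -102503232*(-1/21710) - 192133*1/238591 = 3942432/835 - 192133/238591 = 940468362257/199223485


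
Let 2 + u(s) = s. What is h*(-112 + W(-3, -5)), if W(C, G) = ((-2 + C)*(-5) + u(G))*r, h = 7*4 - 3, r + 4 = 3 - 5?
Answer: -5500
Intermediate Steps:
r = -6 (r = -4 + (3 - 5) = -4 - 2 = -6)
h = 25 (h = 28 - 3 = 25)
u(s) = -2 + s
W(C, G) = -48 - 6*G + 30*C (W(C, G) = ((-2 + C)*(-5) + (-2 + G))*(-6) = ((10 - 5*C) + (-2 + G))*(-6) = (8 + G - 5*C)*(-6) = -48 - 6*G + 30*C)
h*(-112 + W(-3, -5)) = 25*(-112 + (-48 - 6*(-5) + 30*(-3))) = 25*(-112 + (-48 + 30 - 90)) = 25*(-112 - 108) = 25*(-220) = -5500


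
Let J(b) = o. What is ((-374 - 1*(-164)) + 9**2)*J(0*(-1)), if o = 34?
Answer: -4386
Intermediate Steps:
J(b) = 34
((-374 - 1*(-164)) + 9**2)*J(0*(-1)) = ((-374 - 1*(-164)) + 9**2)*34 = ((-374 + 164) + 81)*34 = (-210 + 81)*34 = -129*34 = -4386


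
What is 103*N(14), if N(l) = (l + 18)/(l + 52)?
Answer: 1648/33 ≈ 49.939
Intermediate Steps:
N(l) = (18 + l)/(52 + l)
103*N(14) = 103*((18 + 14)/(52 + 14)) = 103*(32/66) = 103*((1/66)*32) = 103*(16/33) = 1648/33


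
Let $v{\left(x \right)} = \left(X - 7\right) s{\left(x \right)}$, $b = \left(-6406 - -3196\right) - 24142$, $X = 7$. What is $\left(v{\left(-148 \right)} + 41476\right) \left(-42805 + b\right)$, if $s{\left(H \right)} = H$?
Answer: $-2909831732$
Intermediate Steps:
$b = -27352$ ($b = \left(-6406 + 3196\right) - 24142 = -3210 - 24142 = -27352$)
$v{\left(x \right)} = 0$ ($v{\left(x \right)} = \left(7 - 7\right) x = 0 x = 0$)
$\left(v{\left(-148 \right)} + 41476\right) \left(-42805 + b\right) = \left(0 + 41476\right) \left(-42805 - 27352\right) = 41476 \left(-70157\right) = -2909831732$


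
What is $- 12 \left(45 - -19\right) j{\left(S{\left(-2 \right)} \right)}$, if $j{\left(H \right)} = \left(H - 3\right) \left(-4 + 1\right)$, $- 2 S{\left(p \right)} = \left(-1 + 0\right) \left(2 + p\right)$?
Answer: $-6912$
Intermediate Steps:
$S{\left(p \right)} = 1 + \frac{p}{2}$ ($S{\left(p \right)} = - \frac{\left(-1 + 0\right) \left(2 + p\right)}{2} = - \frac{\left(-1\right) \left(2 + p\right)}{2} = - \frac{-2 - p}{2} = 1 + \frac{p}{2}$)
$j{\left(H \right)} = 9 - 3 H$ ($j{\left(H \right)} = \left(-3 + H\right) \left(-3\right) = 9 - 3 H$)
$- 12 \left(45 - -19\right) j{\left(S{\left(-2 \right)} \right)} = - 12 \left(45 - -19\right) \left(9 - 3 \left(1 + \frac{1}{2} \left(-2\right)\right)\right) = - 12 \left(45 + 19\right) \left(9 - 3 \left(1 - 1\right)\right) = \left(-12\right) 64 \left(9 - 0\right) = - 768 \left(9 + 0\right) = \left(-768\right) 9 = -6912$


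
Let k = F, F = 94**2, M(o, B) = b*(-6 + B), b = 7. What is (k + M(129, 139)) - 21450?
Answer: -11683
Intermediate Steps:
M(o, B) = -42 + 7*B (M(o, B) = 7*(-6 + B) = -42 + 7*B)
F = 8836
k = 8836
(k + M(129, 139)) - 21450 = (8836 + (-42 + 7*139)) - 21450 = (8836 + (-42 + 973)) - 21450 = (8836 + 931) - 21450 = 9767 - 21450 = -11683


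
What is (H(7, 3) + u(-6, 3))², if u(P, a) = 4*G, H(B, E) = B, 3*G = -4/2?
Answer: 169/9 ≈ 18.778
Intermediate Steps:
G = -⅔ (G = (-4/2)/3 = (-4*½)/3 = (⅓)*(-2) = -⅔ ≈ -0.66667)
u(P, a) = -8/3 (u(P, a) = 4*(-⅔) = -8/3)
(H(7, 3) + u(-6, 3))² = (7 - 8/3)² = (13/3)² = 169/9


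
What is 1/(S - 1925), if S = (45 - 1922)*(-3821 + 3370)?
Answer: 1/844602 ≈ 1.1840e-6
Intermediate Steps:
S = 846527 (S = -1877*(-451) = 846527)
1/(S - 1925) = 1/(846527 - 1925) = 1/844602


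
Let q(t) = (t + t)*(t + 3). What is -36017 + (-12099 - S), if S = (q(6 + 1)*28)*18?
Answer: -118676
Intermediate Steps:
q(t) = 2*t*(3 + t) (q(t) = (2*t)*(3 + t) = 2*t*(3 + t))
S = 70560 (S = ((2*(6 + 1)*(3 + (6 + 1)))*28)*18 = ((2*7*(3 + 7))*28)*18 = ((2*7*10)*28)*18 = (140*28)*18 = 3920*18 = 70560)
-36017 + (-12099 - S) = -36017 + (-12099 - 1*70560) = -36017 + (-12099 - 70560) = -36017 - 82659 = -118676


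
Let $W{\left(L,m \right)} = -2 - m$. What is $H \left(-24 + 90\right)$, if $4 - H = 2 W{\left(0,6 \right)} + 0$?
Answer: $1320$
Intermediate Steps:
$H = 20$ ($H = 4 - \left(2 \left(-2 - 6\right) + 0\right) = 4 - \left(2 \left(-8\right) + 0\right) = 4 - \left(-16 + 0\right) = 4 - -16 = 4 + 16 = 20$)
$H \left(-24 + 90\right) = 20 \left(-24 + 90\right) = 20 \cdot 66 = 1320$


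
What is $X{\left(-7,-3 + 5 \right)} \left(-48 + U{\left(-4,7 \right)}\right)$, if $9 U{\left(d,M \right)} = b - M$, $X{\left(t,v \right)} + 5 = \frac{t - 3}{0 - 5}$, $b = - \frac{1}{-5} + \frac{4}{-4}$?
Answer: $\frac{733}{5} \approx 146.6$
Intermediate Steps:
$b = - \frac{4}{5}$ ($b = \left(-1\right) \left(- \frac{1}{5}\right) + 4 \left(- \frac{1}{4}\right) = \frac{1}{5} - 1 = - \frac{4}{5} \approx -0.8$)
$X{\left(t,v \right)} = - \frac{22}{5} - \frac{t}{5}$ ($X{\left(t,v \right)} = -5 + \frac{t - 3}{0 - 5} = -5 + \frac{-3 + t}{-5} = -5 + \left(-3 + t\right) \left(- \frac{1}{5}\right) = -5 - \left(- \frac{3}{5} + \frac{t}{5}\right) = - \frac{22}{5} - \frac{t}{5}$)
$U{\left(d,M \right)} = - \frac{4}{45} - \frac{M}{9}$ ($U{\left(d,M \right)} = \frac{- \frac{4}{5} - M}{9} = - \frac{4}{45} - \frac{M}{9}$)
$X{\left(-7,-3 + 5 \right)} \left(-48 + U{\left(-4,7 \right)}\right) = \left(- \frac{22}{5} - - \frac{7}{5}\right) \left(-48 - \frac{13}{15}\right) = \left(- \frac{22}{5} + \frac{7}{5}\right) \left(-48 - \frac{13}{15}\right) = - 3 \left(-48 - \frac{13}{15}\right) = \left(-3\right) \left(- \frac{733}{15}\right) = \frac{733}{5}$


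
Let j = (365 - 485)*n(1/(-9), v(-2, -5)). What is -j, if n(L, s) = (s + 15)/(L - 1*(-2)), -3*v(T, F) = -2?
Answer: 16920/17 ≈ 995.29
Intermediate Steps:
v(T, F) = ⅔ (v(T, F) = -⅓*(-2) = ⅔)
n(L, s) = (15 + s)/(2 + L) (n(L, s) = (15 + s)/(L + 2) = (15 + s)/(2 + L))
j = -16920/17 (j = (365 - 485)*((15 + ⅔)/(2 + 1/(-9))) = -120*47/((2 - ⅑)*3) = -120*47/(17/9*3) = -1080*47/(17*3) = -120*141/17 = -16920/17 ≈ -995.29)
-j = -1*(-16920/17) = 16920/17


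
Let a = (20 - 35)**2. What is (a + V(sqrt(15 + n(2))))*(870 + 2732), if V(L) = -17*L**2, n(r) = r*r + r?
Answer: -475464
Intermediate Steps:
n(r) = r + r**2 (n(r) = r**2 + r = r + r**2)
a = 225 (a = (-15)**2 = 225)
(a + V(sqrt(15 + n(2))))*(870 + 2732) = (225 - (255 + 34*(1 + 2)))*(870 + 2732) = (225 - 17*(sqrt(15 + 2*3))**2)*3602 = (225 - 17*(sqrt(15 + 6))**2)*3602 = (225 - 17*(sqrt(21))**2)*3602 = (225 - 17*21)*3602 = (225 - 357)*3602 = -132*3602 = -475464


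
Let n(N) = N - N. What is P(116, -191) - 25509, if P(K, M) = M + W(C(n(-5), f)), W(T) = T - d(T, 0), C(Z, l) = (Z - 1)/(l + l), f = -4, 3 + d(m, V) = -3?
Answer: -205551/8 ≈ -25694.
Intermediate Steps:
n(N) = 0
d(m, V) = -6 (d(m, V) = -3 - 3 = -6)
C(Z, l) = (-1 + Z)/(2*l) (C(Z, l) = (-1 + Z)/((2*l)) = (-1 + Z)*(1/(2*l)) = (-1 + Z)/(2*l))
W(T) = 6 + T (W(T) = T - 1*(-6) = T + 6 = 6 + T)
P(K, M) = 49/8 + M (P(K, M) = M + (6 + (½)*(-1 + 0)/(-4)) = M + (6 + (½)*(-¼)*(-1)) = M + (6 + ⅛) = M + 49/8 = 49/8 + M)
P(116, -191) - 25509 = (49/8 - 191) - 25509 = -1479/8 - 25509 = -205551/8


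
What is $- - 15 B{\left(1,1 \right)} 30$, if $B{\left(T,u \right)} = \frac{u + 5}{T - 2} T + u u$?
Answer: $-2250$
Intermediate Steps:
$B{\left(T,u \right)} = u^{2} + \frac{T \left(5 + u\right)}{-2 + T}$ ($B{\left(T,u \right)} = \frac{5 + u}{-2 + T} T + u^{2} = \frac{T \left(5 + u\right)}{-2 + T} + u^{2} = u^{2} + \frac{T \left(5 + u\right)}{-2 + T}$)
$- - 15 B{\left(1,1 \right)} 30 = - - 15 \frac{- 2 \cdot 1^{2} + 5 \cdot 1 + 1 \cdot 1 + 1 \cdot 1^{2}}{-2 + 1} \cdot 30 = - - 15 \frac{\left(-2\right) 1 + 5 + 1 + 1 \cdot 1}{-1} \cdot 30 = - - 15 \left(- (-2 + 5 + 1 + 1)\right) 30 = - - 15 \left(\left(-1\right) 5\right) 30 = - \left(-15\right) \left(-5\right) 30 = - 75 \cdot 30 = \left(-1\right) 2250 = -2250$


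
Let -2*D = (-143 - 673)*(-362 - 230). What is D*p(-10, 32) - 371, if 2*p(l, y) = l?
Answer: 1207309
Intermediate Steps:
p(l, y) = l/2
D = -241536 (D = -(-143 - 673)*(-362 - 230)/2 = -(-408)*(-592) = -½*483072 = -241536)
D*p(-10, 32) - 371 = -120768*(-10) - 371 = -241536*(-5) - 371 = 1207680 - 371 = 1207309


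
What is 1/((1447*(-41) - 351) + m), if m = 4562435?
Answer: 1/4502757 ≈ 2.2209e-7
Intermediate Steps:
1/((1447*(-41) - 351) + m) = 1/((1447*(-41) - 351) + 4562435) = 1/((-59327 - 351) + 4562435) = 1/(-59678 + 4562435) = 1/4502757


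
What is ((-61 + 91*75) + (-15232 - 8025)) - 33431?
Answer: -49924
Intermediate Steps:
((-61 + 91*75) + (-15232 - 8025)) - 33431 = ((-61 + 6825) - 23257) - 33431 = (6764 - 23257) - 33431 = -16493 - 33431 = -49924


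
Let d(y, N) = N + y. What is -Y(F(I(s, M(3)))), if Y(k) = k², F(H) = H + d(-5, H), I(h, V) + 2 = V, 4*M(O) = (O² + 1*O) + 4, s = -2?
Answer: -1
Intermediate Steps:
M(O) = 1 + O/4 + O²/4 (M(O) = ((O² + 1*O) + 4)/4 = ((O² + O) + 4)/4 = ((O + O²) + 4)/4 = (4 + O + O²)/4 = 1 + O/4 + O²/4)
I(h, V) = -2 + V
F(H) = -5 + 2*H (F(H) = H + (H - 5) = H + (-5 + H) = -5 + 2*H)
-Y(F(I(s, M(3)))) = -(-5 + 2*(-2 + (1 + (¼)*3 + (¼)*3²)))² = -(-5 + 2*(-2 + (1 + ¾ + (¼)*9)))² = -(-5 + 2*(-2 + (1 + ¾ + 9/4)))² = -(-5 + 2*(-2 + 4))² = -(-5 + 2*2)² = -(-5 + 4)² = -1*(-1)² = -1*1 = -1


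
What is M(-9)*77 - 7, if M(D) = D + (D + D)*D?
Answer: 11774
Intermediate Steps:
M(D) = D + 2*D² (M(D) = D + (2*D)*D = D + 2*D²)
M(-9)*77 - 7 = -9*(1 + 2*(-9))*77 - 7 = -9*(1 - 18)*77 - 7 = -9*(-17)*77 - 7 = 153*77 - 7 = 11781 - 7 = 11774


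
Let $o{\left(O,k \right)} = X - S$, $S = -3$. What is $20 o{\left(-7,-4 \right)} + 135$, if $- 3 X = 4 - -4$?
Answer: $\frac{425}{3} \approx 141.67$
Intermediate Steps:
$X = - \frac{8}{3}$ ($X = - \frac{4 - -4}{3} = - \frac{4 + 4}{3} = \left(- \frac{1}{3}\right) 8 = - \frac{8}{3} \approx -2.6667$)
$o{\left(O,k \right)} = \frac{1}{3}$ ($o{\left(O,k \right)} = - \frac{8}{3} - -3 = - \frac{8}{3} + 3 = \frac{1}{3}$)
$20 o{\left(-7,-4 \right)} + 135 = 20 \cdot \frac{1}{3} + 135 = \frac{20}{3} + 135 = \frac{425}{3}$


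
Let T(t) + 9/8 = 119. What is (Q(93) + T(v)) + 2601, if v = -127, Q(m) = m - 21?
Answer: 22327/8 ≈ 2790.9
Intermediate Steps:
Q(m) = -21 + m
T(t) = 943/8 (T(t) = -9/8 + 119 = 943/8)
(Q(93) + T(v)) + 2601 = ((-21 + 93) + 943/8) + 2601 = (72 + 943/8) + 2601 = 1519/8 + 2601 = 22327/8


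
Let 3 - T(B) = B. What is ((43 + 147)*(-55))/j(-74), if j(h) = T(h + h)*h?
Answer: 5225/5587 ≈ 0.93521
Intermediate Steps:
T(B) = 3 - B
j(h) = h*(3 - 2*h) (j(h) = (3 - (h + h))*h = (3 - 2*h)*h = h*(3 - 2*h))
((43 + 147)*(-55))/j(-74) = ((43 + 147)*(-55))/((-74*(3 - 2*(-74)))) = (190*(-55))/((-74*(3 + 148))) = -10450/((-74*151)) = -10450/(-11174) = -10450*(-1/11174) = 5225/5587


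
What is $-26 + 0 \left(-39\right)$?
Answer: $-26$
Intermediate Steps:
$-26 + 0 \left(-39\right) = -26 + 0 = -26$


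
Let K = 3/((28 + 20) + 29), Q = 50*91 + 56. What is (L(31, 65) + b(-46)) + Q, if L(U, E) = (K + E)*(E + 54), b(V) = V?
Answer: 135296/11 ≈ 12300.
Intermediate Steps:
Q = 4606 (Q = 4550 + 56 = 4606)
K = 3/77 (K = 3/(48 + 29) = 3/77 ≈ 0.038961)
L(U, E) = (54 + E)*(3/77 + E) (L(U, E) = (3/77 + E)*(E + 54) = (3/77 + E)*(54 + E) = (54 + E)*(3/77 + E))
(L(31, 65) + b(-46)) + Q = ((162/77 + 65² + (4161/77)*65) - 46) + 4606 = ((162/77 + 4225 + 270465/77) - 46) + 4606 = (85136/11 - 46) + 4606 = 84630/11 + 4606 = 135296/11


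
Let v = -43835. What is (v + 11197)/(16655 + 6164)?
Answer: -32638/22819 ≈ -1.4303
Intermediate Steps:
(v + 11197)/(16655 + 6164) = (-43835 + 11197)/(16655 + 6164) = -32638/22819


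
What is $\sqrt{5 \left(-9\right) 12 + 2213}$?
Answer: $\sqrt{1673} \approx 40.902$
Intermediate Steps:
$\sqrt{5 \left(-9\right) 12 + 2213} = \sqrt{\left(-45\right) 12 + 2213} = \sqrt{-540 + 2213} = \sqrt{1673}$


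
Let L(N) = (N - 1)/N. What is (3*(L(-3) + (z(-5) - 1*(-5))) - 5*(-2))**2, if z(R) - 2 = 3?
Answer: 1936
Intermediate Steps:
z(R) = 5 (z(R) = 2 + 3 = 5)
L(N) = (-1 + N)/N
(3*(L(-3) + (z(-5) - 1*(-5))) - 5*(-2))**2 = (3*((-1 - 3)/(-3) + (5 - 1*(-5))) - 5*(-2))**2 = (3*(-1/3*(-4) + (5 + 5)) + 10)**2 = (3*(4/3 + 10) + 10)**2 = (3*(34/3) + 10)**2 = (34 + 10)**2 = 44**2 = 1936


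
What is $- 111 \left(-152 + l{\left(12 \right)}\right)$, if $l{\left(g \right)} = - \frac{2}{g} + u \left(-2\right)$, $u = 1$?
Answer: $\frac{34225}{2} \approx 17113.0$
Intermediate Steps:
$l{\left(g \right)} = -2 - \frac{2}{g}$ ($l{\left(g \right)} = - \frac{2}{g} + 1 \left(-2\right) = - \frac{2}{g} - 2 = -2 - \frac{2}{g}$)
$- 111 \left(-152 + l{\left(12 \right)}\right) = - 111 \left(-152 - \left(2 + \frac{2}{12}\right)\right) = - 111 \left(-152 - \frac{13}{6}\right) = \left(-111\right) \left(- \frac{925}{6}\right) = \frac{34225}{2}$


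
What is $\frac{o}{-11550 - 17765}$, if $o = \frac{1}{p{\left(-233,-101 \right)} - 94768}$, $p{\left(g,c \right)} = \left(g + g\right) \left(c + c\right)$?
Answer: $\frac{1}{18644340} \approx 5.3636 \cdot 10^{-8}$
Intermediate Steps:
$p{\left(g,c \right)} = 4 c g$ ($p{\left(g,c \right)} = 2 g 2 c = 4 c g$)
$o = - \frac{1}{636}$ ($o = \frac{1}{4 \left(-101\right) \left(-233\right) - 94768} = \frac{1}{94132 - 94768} = \frac{1}{-636} = - \frac{1}{636} \approx -0.0015723$)
$\frac{o}{-11550 - 17765} = - \frac{1}{636 \left(-11550 - 17765\right)} = - \frac{1}{636 \left(-29315\right)} = \left(- \frac{1}{636}\right) \left(- \frac{1}{29315}\right) = \frac{1}{18644340}$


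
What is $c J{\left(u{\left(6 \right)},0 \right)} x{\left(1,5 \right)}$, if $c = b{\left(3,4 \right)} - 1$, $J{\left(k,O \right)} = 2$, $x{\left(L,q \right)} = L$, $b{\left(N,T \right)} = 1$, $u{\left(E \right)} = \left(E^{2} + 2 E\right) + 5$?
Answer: $0$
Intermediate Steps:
$u{\left(E \right)} = 5 + E^{2} + 2 E$
$c = 0$ ($c = 1 - 1 = 0$)
$c J{\left(u{\left(6 \right)},0 \right)} x{\left(1,5 \right)} = 0 \cdot 2 \cdot 1 = 0 \cdot 1 = 0$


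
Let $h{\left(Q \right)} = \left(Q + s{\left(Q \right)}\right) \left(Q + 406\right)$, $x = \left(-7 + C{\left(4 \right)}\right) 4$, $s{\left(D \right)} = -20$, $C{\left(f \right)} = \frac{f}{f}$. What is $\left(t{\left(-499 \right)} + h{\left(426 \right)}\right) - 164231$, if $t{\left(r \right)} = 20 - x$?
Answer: $173605$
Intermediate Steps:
$C{\left(f \right)} = 1$
$x = -24$ ($x = \left(-7 + 1\right) 4 = \left(-6\right) 4 = -24$)
$t{\left(r \right)} = 44$ ($t{\left(r \right)} = 20 - -24 = 20 + 24 = 44$)
$h{\left(Q \right)} = \left(-20 + Q\right) \left(406 + Q\right)$ ($h{\left(Q \right)} = \left(Q - 20\right) \left(Q + 406\right) = \left(-20 + Q\right) \left(406 + Q\right)$)
$\left(t{\left(-499 \right)} + h{\left(426 \right)}\right) - 164231 = \left(44 + \left(-8120 + 426^{2} + 386 \cdot 426\right)\right) - 164231 = \left(44 + \left(-8120 + 181476 + 164436\right)\right) - 164231 = \left(44 + 337792\right) - 164231 = 337836 - 164231 = 173605$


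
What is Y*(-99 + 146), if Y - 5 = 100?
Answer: 4935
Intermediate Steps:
Y = 105 (Y = 5 + 100 = 105)
Y*(-99 + 146) = 105*(-99 + 146) = 105*47 = 4935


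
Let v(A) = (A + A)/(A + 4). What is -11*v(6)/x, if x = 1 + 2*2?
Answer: -66/25 ≈ -2.6400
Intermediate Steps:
v(A) = 2*A/(4 + A) (v(A) = (2*A)/(4 + A) = 2*A/(4 + A))
x = 5 (x = 1 + 4 = 5)
-11*v(6)/x = -11*2*6/(4 + 6)/5 = -11*2*6/10/5 = -11*2*6*(⅒)/5 = -66/(5*5) = -11*6/25 = -66/25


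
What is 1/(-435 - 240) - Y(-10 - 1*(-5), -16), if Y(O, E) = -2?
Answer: 1349/675 ≈ 1.9985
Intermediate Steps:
1/(-435 - 240) - Y(-10 - 1*(-5), -16) = 1/(-435 - 240) - 1*(-2) = 1/(-675) + 2 = -1/675 + 2 = 1349/675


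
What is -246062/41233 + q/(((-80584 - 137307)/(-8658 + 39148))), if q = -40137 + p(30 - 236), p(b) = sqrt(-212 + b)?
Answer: 50406387706048/8984299603 - 30490*I*sqrt(418)/217891 ≈ 5610.5 - 2.8609*I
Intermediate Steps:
q = -40137 + I*sqrt(418) (q = -40137 + sqrt(-212 + (30 - 236)) = -40137 + sqrt(-212 - 206) = -40137 + sqrt(-418) = -40137 + I*sqrt(418) ≈ -40137.0 + 20.445*I)
-246062/41233 + q/(((-80584 - 137307)/(-8658 + 39148))) = -246062/41233 + (-40137 + I*sqrt(418))/(((-80584 - 137307)/(-8658 + 39148))) = -246062*1/41233 + (-40137 + I*sqrt(418))/((-217891/30490)) = -246062/41233 + (-40137 + I*sqrt(418))/((-217891*1/30490)) = -246062/41233 + (-40137 + I*sqrt(418))/(-217891/30490) = -246062/41233 + (-40137 + I*sqrt(418))*(-30490/217891) = -246062/41233 + (1223777130/217891 - 30490*I*sqrt(418)/217891) = 50406387706048/8984299603 - 30490*I*sqrt(418)/217891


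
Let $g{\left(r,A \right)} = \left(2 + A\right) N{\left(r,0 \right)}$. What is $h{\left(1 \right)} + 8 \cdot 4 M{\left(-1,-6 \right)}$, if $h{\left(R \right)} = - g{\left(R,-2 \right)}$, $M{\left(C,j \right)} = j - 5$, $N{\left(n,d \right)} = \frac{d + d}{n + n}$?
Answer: $-352$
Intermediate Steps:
$N{\left(n,d \right)} = \frac{d}{n}$ ($N{\left(n,d \right)} = \frac{2 d}{2 n} = 2 d \frac{1}{2 n} = \frac{d}{n}$)
$M{\left(C,j \right)} = -5 + j$
$g{\left(r,A \right)} = 0$ ($g{\left(r,A \right)} = \left(2 + A\right) \frac{0}{r} = \left(2 + A\right) 0 = 0$)
$h{\left(R \right)} = 0$ ($h{\left(R \right)} = \left(-1\right) 0 = 0$)
$h{\left(1 \right)} + 8 \cdot 4 M{\left(-1,-6 \right)} = 0 + 8 \cdot 4 \left(-5 - 6\right) = 0 + 32 \left(-11\right) = 0 - 352 = -352$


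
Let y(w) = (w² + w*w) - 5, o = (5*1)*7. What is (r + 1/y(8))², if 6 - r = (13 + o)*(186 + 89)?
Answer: 2633677825321/15129 ≈ 1.7408e+8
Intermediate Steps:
o = 35 (o = 5*7 = 35)
y(w) = -5 + 2*w² (y(w) = (w² + w²) - 5 = 2*w² - 5 = -5 + 2*w²)
r = -13194 (r = 6 - (13 + 35)*(186 + 89) = 6 - 48*275 = 6 - 1*13200 = 6 - 13200 = -13194)
(r + 1/y(8))² = (-13194 + 1/(-5 + 2*8²))² = (-13194 + 1/(-5 + 2*64))² = (-13194 + 1/(-5 + 128))² = (-13194 + 1/123)² = (-1622861/123)² = 2633677825321/15129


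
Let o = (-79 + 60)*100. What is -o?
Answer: 1900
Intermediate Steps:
o = -1900 (o = -19*100 = -1900)
-o = -1*(-1900) = 1900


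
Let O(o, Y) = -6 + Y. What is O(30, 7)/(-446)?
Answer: -1/446 ≈ -0.0022422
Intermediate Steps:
O(30, 7)/(-446) = (-6 + 7)/(-446) = 1*(-1/446) = -1/446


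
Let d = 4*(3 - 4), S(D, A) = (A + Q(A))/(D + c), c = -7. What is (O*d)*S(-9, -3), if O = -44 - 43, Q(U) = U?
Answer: 261/2 ≈ 130.50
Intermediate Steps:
S(D, A) = 2*A/(-7 + D) (S(D, A) = (A + A)/(D - 7) = (2*A)/(-7 + D) = 2*A/(-7 + D))
O = -87
d = -4 (d = 4*(-1) = -4)
(O*d)*S(-9, -3) = (-87*(-4))*(2*(-3)/(-7 - 9)) = 348*(2*(-3)/(-16)) = 348*(2*(-3)*(-1/16)) = 348*(3/8) = 261/2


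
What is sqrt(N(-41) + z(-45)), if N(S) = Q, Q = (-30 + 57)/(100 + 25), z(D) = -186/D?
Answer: sqrt(24465)/75 ≈ 2.0855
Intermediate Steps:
Q = 27/125 ≈ 0.21600
N(S) = 27/125
sqrt(N(-41) + z(-45)) = sqrt(27/125 - 186/(-45)) = sqrt(27/125 - 186*(-1/45)) = sqrt(27/125 + 62/15) = sqrt(1631/375) = sqrt(24465)/75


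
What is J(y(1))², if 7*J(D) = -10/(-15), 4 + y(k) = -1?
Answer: 4/441 ≈ 0.0090703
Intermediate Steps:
y(k) = -5 (y(k) = -4 - 1 = -5)
J(D) = 2/21 (J(D) = (-10/(-15))/7 = (-10*(-1/15))/7 = (⅐)*(⅔) = 2/21)
J(y(1))² = (2/21)² = 4/441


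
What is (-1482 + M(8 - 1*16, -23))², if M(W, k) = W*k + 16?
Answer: 1643524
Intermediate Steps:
M(W, k) = 16 + W*k
(-1482 + M(8 - 1*16, -23))² = (-1482 + (16 + (8 - 1*16)*(-23)))² = (-1482 + (16 + (8 - 16)*(-23)))² = (-1482 + (16 - 8*(-23)))² = (-1482 + (16 + 184))² = (-1482 + 200)² = (-1282)² = 1643524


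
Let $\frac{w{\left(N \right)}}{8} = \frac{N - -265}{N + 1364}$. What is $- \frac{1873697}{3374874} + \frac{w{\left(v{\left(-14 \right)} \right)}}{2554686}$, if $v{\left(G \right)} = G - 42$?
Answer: $- \frac{86958441104839}{156628337698746} \approx -0.55519$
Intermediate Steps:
$v{\left(G \right)} = -42 + G$
$w{\left(N \right)} = \frac{8 \left(265 + N\right)}{1364 + N}$ ($w{\left(N \right)} = 8 \frac{N - -265}{N + 1364} = 8 \frac{N + \left(-747 + 1012\right)}{1364 + N} = 8 \frac{N + 265}{1364 + N} = 8 \frac{265 + N}{1364 + N} = \frac{8 \left(265 + N\right)}{1364 + N}$)
$- \frac{1873697}{3374874} + \frac{w{\left(v{\left(-14 \right)} \right)}}{2554686} = - \frac{1873697}{3374874} + \frac{8 \frac{1}{1364 - 56} \left(265 - 56\right)}{2554686} = \left(-1873697\right) \frac{1}{3374874} + \frac{8 \left(265 - 56\right)}{1364 - 56} \cdot \frac{1}{2554686} = - \frac{1873697}{3374874} + 8 \cdot \frac{1}{1308} \cdot 209 \cdot \frac{1}{2554686} = - \frac{1873697}{3374874} + \frac{418}{327} \cdot \frac{1}{2554686} = - \frac{1873697}{3374874} + \frac{209}{417691161} = - \frac{86958441104839}{156628337698746}$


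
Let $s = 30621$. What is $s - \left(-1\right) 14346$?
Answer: $44967$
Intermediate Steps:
$s - \left(-1\right) 14346 = 30621 - \left(-1\right) 14346 = 30621 - -14346 = 30621 + 14346 = 44967$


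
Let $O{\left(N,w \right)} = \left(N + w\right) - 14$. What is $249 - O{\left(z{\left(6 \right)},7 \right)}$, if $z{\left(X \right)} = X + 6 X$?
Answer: $214$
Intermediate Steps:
$z{\left(X \right)} = 7 X$
$O{\left(N,w \right)} = -14 + N + w$
$249 - O{\left(z{\left(6 \right)},7 \right)} = 249 - \left(-14 + 7 \cdot 6 + 7\right) = 249 - \left(-14 + 42 + 7\right) = 249 - 35 = 214$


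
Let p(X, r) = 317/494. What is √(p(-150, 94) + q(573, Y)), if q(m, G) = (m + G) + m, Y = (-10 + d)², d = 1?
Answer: √299588770/494 ≈ 35.038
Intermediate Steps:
p(X, r) = 317/494 (p(X, r) = 317*(1/494) = 317/494)
Y = 81 (Y = (-10 + 1)² = (-9)² = 81)
q(m, G) = G + 2*m (q(m, G) = (G + m) + m = G + 2*m)
√(p(-150, 94) + q(573, Y)) = √(317/494 + (81 + 2*573)) = √(317/494 + (81 + 1146)) = √(317/494 + 1227) = √(606455/494) = √299588770/494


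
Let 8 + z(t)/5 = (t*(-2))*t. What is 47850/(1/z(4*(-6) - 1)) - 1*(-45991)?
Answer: -300930509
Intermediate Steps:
z(t) = -40 - 10*t² (z(t) = -40 + 5*((t*(-2))*t) = -40 + 5*((-2*t)*t) = -40 + 5*(-2*t²) = -40 - 10*t²)
47850/(1/z(4*(-6) - 1)) - 1*(-45991) = 47850/(1/(-40 - 10*(4*(-6) - 1)²)) - 1*(-45991) = 47850/(1/(-40 - 10*(-24 - 1)²)) + 45991 = 47850/(1/(-40 - 10*(-25)²)) + 45991 = 47850/(1/(-40 - 10*625)) + 45991 = 47850/(1/(-40 - 6250)) + 45991 = 47850/(1/(-6290)) + 45991 = 47850/(-1/6290) + 45991 = 47850*(-6290) + 45991 = -300976500 + 45991 = -300930509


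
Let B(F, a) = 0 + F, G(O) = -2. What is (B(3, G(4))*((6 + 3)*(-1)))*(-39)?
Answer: 1053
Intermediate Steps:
B(F, a) = F
(B(3, G(4))*((6 + 3)*(-1)))*(-39) = (3*((6 + 3)*(-1)))*(-39) = (3*(9*(-1)))*(-39) = (3*(-9))*(-39) = -27*(-39) = 1053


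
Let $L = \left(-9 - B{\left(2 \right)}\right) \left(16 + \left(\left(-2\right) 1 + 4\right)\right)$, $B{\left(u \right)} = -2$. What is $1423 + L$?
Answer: $1297$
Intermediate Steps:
$L = -126$ ($L = \left(-9 - -2\right) \left(16 + \left(\left(-2\right) 1 + 4\right)\right) = \left(-9 + 2\right) \left(16 + \left(-2 + 4\right)\right) = - 7 \left(16 + 2\right) = \left(-7\right) 18 = -126$)
$1423 + L = 1423 - 126 = 1297$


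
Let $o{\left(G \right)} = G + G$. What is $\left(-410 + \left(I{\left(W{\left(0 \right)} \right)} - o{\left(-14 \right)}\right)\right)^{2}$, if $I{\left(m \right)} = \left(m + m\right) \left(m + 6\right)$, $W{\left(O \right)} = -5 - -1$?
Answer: $158404$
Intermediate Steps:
$W{\left(O \right)} = -4$ ($W{\left(O \right)} = -5 + 1 = -4$)
$o{\left(G \right)} = 2 G$
$I{\left(m \right)} = 2 m \left(6 + m\right)$
$\left(-410 + \left(I{\left(W{\left(0 \right)} \right)} - o{\left(-14 \right)}\right)\right)^{2} = \left(-410 + \left(2 \left(-4\right) \left(6 - 4\right) - 2 \left(-14\right)\right)\right)^{2} = \left(-410 + \left(2 \left(-4\right) 2 - -28\right)\right)^{2} = \left(-410 + \left(-16 + 28\right)\right)^{2} = \left(-410 + 12\right)^{2} = \left(-398\right)^{2} = 158404$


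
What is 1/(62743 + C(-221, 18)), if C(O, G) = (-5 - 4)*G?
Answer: 1/62581 ≈ 1.5979e-5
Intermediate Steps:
C(O, G) = -9*G
1/(62743 + C(-221, 18)) = 1/(62743 - 9*18) = 1/(62743 - 162) = 1/62581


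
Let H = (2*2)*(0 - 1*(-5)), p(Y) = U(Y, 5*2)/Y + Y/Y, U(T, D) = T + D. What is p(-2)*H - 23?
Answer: -83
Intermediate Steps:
U(T, D) = D + T
p(Y) = 1 + (10 + Y)/Y (p(Y) = (5*2 + Y)/Y + Y/Y = (10 + Y)/Y + 1 = 1 + (10 + Y)/Y)
H = 20 (H = 4*(0 + 5) = 4*5 = 20)
p(-2)*H - 23 = (2 + 10/(-2))*20 - 23 = (2 + 10*(-1/2))*20 - 23 = (2 - 5)*20 - 23 = -3*20 - 23 = -60 - 23 = -83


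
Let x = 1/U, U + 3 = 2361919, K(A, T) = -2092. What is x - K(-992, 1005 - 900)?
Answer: 4941128273/2361916 ≈ 2092.0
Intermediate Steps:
U = 2361916 (U = -3 + 2361919 = 2361916)
x = 1/2361916 ≈ 4.2339e-7
x - K(-992, 1005 - 900) = 1/2361916 - 1*(-2092) = 1/2361916 + 2092 = 4941128273/2361916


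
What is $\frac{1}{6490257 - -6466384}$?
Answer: $\frac{1}{12956641} \approx 7.7181 \cdot 10^{-8}$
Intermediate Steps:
$\frac{1}{6490257 - -6466384} = \frac{1}{6490257 + 6466384} = \frac{1}{12956641}$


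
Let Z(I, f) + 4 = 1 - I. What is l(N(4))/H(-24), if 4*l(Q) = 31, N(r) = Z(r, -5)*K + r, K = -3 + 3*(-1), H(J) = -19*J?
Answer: 31/1824 ≈ 0.016996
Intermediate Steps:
Z(I, f) = -3 - I (Z(I, f) = -4 + (1 - I) = -3 - I)
K = -6 (K = -3 - 3 = -6)
N(r) = 18 + 7*r (N(r) = (-3 - r)*(-6) + r = (18 + 6*r) + r = 18 + 7*r)
l(Q) = 31/4 (l(Q) = (¼)*31 = 31/4)
l(N(4))/H(-24) = 31/(4*((-19*(-24)))) = (31/4)/456 = (31/4)*(1/456) = 31/1824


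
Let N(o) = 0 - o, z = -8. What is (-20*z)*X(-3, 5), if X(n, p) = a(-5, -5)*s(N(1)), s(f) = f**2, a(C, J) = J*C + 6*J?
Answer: -800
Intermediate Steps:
N(o) = -o
a(C, J) = 6*J + C*J (a(C, J) = C*J + 6*J = 6*J + C*J)
X(n, p) = -5 (X(n, p) = (-5*(6 - 5))*(-1*1)**2 = -5*1*(-1)**2 = -5*1 = -5)
(-20*z)*X(-3, 5) = -20*(-8)*(-5) = 160*(-5) = -800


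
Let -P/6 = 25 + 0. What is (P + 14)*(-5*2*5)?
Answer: 6800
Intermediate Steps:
P = -150 (P = -6*(25 + 0) = -6*25 = -150)
(P + 14)*(-5*2*5) = (-150 + 14)*(-5*2*5) = -(-1360)*5 = -136*(-50) = 6800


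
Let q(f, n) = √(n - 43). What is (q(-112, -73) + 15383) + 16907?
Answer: 32290 + 2*I*√29 ≈ 32290.0 + 10.77*I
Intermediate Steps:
q(f, n) = √(-43 + n)
(q(-112, -73) + 15383) + 16907 = (√(-43 - 73) + 15383) + 16907 = (√(-116) + 15383) + 16907 = (2*I*√29 + 15383) + 16907 = (15383 + 2*I*√29) + 16907 = 32290 + 2*I*√29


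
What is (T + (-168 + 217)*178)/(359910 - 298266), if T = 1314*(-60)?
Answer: -35059/30822 ≈ -1.1375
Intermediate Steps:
T = -78840
(T + (-168 + 217)*178)/(359910 - 298266) = (-78840 + (-168 + 217)*178)/(359910 - 298266) = (-78840 + 49*178)/61644 = (-78840 + 8722)*(1/61644) = -70118*1/61644 = -35059/30822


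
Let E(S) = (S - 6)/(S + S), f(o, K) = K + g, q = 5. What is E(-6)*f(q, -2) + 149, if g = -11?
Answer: 136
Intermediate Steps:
f(o, K) = -11 + K (f(o, K) = K - 11 = -11 + K)
E(S) = (-6 + S)/(2*S) (E(S) = (-6 + S)/((2*S)) = (-6 + S)*(1/(2*S)) = (-6 + S)/(2*S))
E(-6)*f(q, -2) + 149 = ((½)*(-6 - 6)/(-6))*(-11 - 2) + 149 = ((½)*(-⅙)*(-12))*(-13) + 149 = 1*(-13) + 149 = -13 + 149 = 136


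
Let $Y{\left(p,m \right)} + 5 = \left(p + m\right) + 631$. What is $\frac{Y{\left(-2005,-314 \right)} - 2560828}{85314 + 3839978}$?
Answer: $- \frac{2562521}{3925292} \approx -0.65282$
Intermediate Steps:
$Y{\left(p,m \right)} = 626 + m + p$ ($Y{\left(p,m \right)} = -5 + \left(\left(p + m\right) + 631\right) = -5 + \left(\left(m + p\right) + 631\right) = -5 + \left(631 + m + p\right) = 626 + m + p$)
$\frac{Y{\left(-2005,-314 \right)} - 2560828}{85314 + 3839978} = \frac{\left(626 - 314 - 2005\right) - 2560828}{85314 + 3839978} = \frac{-1693 - 2560828}{3925292} = \left(-2562521\right) \frac{1}{3925292} = - \frac{2562521}{3925292}$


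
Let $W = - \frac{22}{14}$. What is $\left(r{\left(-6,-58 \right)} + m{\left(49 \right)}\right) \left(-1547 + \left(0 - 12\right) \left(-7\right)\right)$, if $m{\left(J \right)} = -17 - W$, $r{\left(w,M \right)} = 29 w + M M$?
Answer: $-4644398$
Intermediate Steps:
$W = - \frac{11}{7}$ ($W = \left(-22\right) \frac{1}{14} = - \frac{11}{7} \approx -1.5714$)
$r{\left(w,M \right)} = M^{2} + 29 w$ ($r{\left(w,M \right)} = 29 w + M^{2} = M^{2} + 29 w$)
$m{\left(J \right)} = - \frac{108}{7}$ ($m{\left(J \right)} = -17 - - \frac{11}{7} = -17 + \frac{11}{7} = - \frac{108}{7}$)
$\left(r{\left(-6,-58 \right)} + m{\left(49 \right)}\right) \left(-1547 + \left(0 - 12\right) \left(-7\right)\right) = \left(\left(\left(-58\right)^{2} + 29 \left(-6\right)\right) - \frac{108}{7}\right) \left(-1547 + \left(0 - 12\right) \left(-7\right)\right) = \left(\left(3364 - 174\right) - \frac{108}{7}\right) \left(-1547 - -84\right) = \left(3190 - \frac{108}{7}\right) \left(-1547 + 84\right) = \frac{22222}{7} \left(-1463\right) = -4644398$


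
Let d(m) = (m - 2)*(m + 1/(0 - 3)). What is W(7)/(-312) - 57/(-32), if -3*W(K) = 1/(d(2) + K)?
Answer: 46687/26208 ≈ 1.7814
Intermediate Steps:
d(m) = (-2 + m)*(-⅓ + m) (d(m) = (-2 + m)*(m + 1/(-3)) = (-2 + m)*(m - ⅓) = (-2 + m)*(-⅓ + m))
W(K) = -1/(3*K) (W(K) = -1/(3*((⅔ + 2² - 7/3*2) + K)) = -1/(3*((⅔ + 4 - 14/3) + K)) = -1/(3*(0 + K)) = -1/(3*K))
W(7)/(-312) - 57/(-32) = -⅓/7/(-312) - 57/(-32) = -⅓*⅐*(-1/312) - 57*(-1/32) = -1/21*(-1/312) + 57/32 = 1/6552 + 57/32 = 46687/26208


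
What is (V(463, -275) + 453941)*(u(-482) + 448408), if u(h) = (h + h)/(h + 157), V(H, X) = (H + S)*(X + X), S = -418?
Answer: 62547534066724/325 ≈ 1.9245e+11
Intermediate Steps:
V(H, X) = 2*X*(-418 + H) (V(H, X) = (H - 418)*(X + X) = (-418 + H)*(2*X) = 2*X*(-418 + H))
u(h) = 2*h/(157 + h) (u(h) = (2*h)/(157 + h) = 2*h/(157 + h))
(V(463, -275) + 453941)*(u(-482) + 448408) = (2*(-275)*(-418 + 463) + 453941)*(2*(-482)/(157 - 482) + 448408) = (2*(-275)*45 + 453941)*(2*(-482)/(-325) + 448408) = (-24750 + 453941)*(2*(-482)*(-1/325) + 448408) = 429191*(964/325 + 448408) = 429191*(145733564/325) = 62547534066724/325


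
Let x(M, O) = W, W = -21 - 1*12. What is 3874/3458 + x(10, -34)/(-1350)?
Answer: 68513/59850 ≈ 1.1447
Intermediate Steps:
W = -33 (W = -21 - 12 = -33)
x(M, O) = -33
3874/3458 + x(10, -34)/(-1350) = 3874/3458 - 33/(-1350) = 3874*(1/3458) - 33*(-1/1350) = 149/133 + 11/450 = 68513/59850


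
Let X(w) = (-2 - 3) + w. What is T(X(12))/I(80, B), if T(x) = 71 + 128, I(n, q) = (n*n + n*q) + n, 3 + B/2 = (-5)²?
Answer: 199/10000 ≈ 0.019900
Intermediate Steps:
B = 44 (B = -6 + 2*(-5)² = -6 + 2*25 = -6 + 50 = 44)
X(w) = -5 + w
I(n, q) = n + n² + n*q (I(n, q) = (n² + n*q) + n = n + n² + n*q)
T(x) = 199
T(X(12))/I(80, B) = 199/((80*(1 + 80 + 44))) = 199/((80*125)) = 199/10000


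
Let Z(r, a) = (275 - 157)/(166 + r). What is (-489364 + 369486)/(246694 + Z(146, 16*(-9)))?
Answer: -18700968/38484323 ≈ -0.48594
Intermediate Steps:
Z(r, a) = 118/(166 + r)
(-489364 + 369486)/(246694 + Z(146, 16*(-9))) = (-489364 + 369486)/(246694 + 118/(166 + 146)) = -119878/(246694 + 118/312) = -119878/(246694 + 118*(1/312)) = -119878/(246694 + 59/156) = -119878/38484323/156 = -119878*156/38484323 = -18700968/38484323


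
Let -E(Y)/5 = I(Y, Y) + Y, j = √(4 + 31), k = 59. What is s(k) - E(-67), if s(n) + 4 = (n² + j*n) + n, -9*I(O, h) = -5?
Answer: 28834/9 + 59*√35 ≈ 3552.8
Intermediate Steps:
j = √35 ≈ 5.9161
I(O, h) = 5/9 (I(O, h) = -⅑*(-5) = 5/9)
s(n) = -4 + n + n² + n*√35 (s(n) = -4 + ((n² + √35*n) + n) = -4 + ((n² + n*√35) + n) = -4 + (n + n² + n*√35) = -4 + n + n² + n*√35)
E(Y) = -25/9 - 5*Y (E(Y) = -5*(5/9 + Y) = -25/9 - 5*Y)
s(k) - E(-67) = (-4 + 59 + 59² + 59*√35) - (-25/9 - 5*(-67)) = (-4 + 59 + 3481 + 59*√35) - (-25/9 + 335) = (3536 + 59*√35) - 1*2990/9 = (3536 + 59*√35) - 2990/9 = 28834/9 + 59*√35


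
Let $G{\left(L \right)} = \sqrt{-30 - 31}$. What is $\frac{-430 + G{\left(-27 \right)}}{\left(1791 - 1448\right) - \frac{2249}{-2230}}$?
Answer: $- \frac{958900}{767139} + \frac{2230 i \sqrt{61}}{767139} \approx -1.25 + 0.022704 i$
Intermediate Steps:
$G{\left(L \right)} = i \sqrt{61}$ ($G{\left(L \right)} = \sqrt{-61} = i \sqrt{61}$)
$\frac{-430 + G{\left(-27 \right)}}{\left(1791 - 1448\right) - \frac{2249}{-2230}} = \frac{-430 + i \sqrt{61}}{\left(1791 - 1448\right) - \frac{2249}{-2230}} = \frac{-430 + i \sqrt{61}}{\left(1791 - 1448\right) - - \frac{2249}{2230}} = \frac{-430 + i \sqrt{61}}{343 + \frac{2249}{2230}} = \frac{-430 + i \sqrt{61}}{\frac{767139}{2230}} = \left(-430 + i \sqrt{61}\right) \frac{2230}{767139} = - \frac{958900}{767139} + \frac{2230 i \sqrt{61}}{767139}$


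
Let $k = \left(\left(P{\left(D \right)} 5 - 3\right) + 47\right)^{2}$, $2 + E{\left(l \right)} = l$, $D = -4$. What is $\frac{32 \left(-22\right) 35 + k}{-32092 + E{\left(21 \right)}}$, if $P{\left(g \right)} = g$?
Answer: $\frac{24064}{32073} \approx 0.75029$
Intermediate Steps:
$E{\left(l \right)} = -2 + l$
$k = 576$ ($k = \left(\left(\left(-4\right) 5 - 3\right) + 47\right)^{2} = \left(\left(-20 - 3\right) + 47\right)^{2} = \left(-23 + 47\right)^{2} = 24^{2} = 576$)
$\frac{32 \left(-22\right) 35 + k}{-32092 + E{\left(21 \right)}} = \frac{32 \left(-22\right) 35 + 576}{-32092 + \left(-2 + 21\right)} = \frac{\left(-704\right) 35 + 576}{-32092 + 19} = \frac{-24640 + 576}{-32073} = \left(-24064\right) \left(- \frac{1}{32073}\right) = \frac{24064}{32073}$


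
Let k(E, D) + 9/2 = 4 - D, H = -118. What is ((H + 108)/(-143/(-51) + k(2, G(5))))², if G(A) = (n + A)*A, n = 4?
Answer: 41616/758641 ≈ 0.054856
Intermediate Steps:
G(A) = A*(4 + A) (G(A) = (4 + A)*A = A*(4 + A))
k(E, D) = -½ - D (k(E, D) = -9/2 + (4 - D) = -½ - D)
((H + 108)/(-143/(-51) + k(2, G(5))))² = ((-118 + 108)/(-143/(-51) + (-½ - 5*(4 + 5))))² = (-10/(-143*(-1/51) + (-½ - 5*9)))² = (-10/(143/51 + (-½ - 1*45)))² = (-10/(143/51 + (-½ - 45)))² = (-10/(143/51 - 91/2))² = (-10/(-4355/102))² = (-10*(-102/4355))² = (204/871)² = 41616/758641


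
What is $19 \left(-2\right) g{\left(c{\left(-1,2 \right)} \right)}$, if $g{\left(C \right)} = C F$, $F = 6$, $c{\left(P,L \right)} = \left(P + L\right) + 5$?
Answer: $-1368$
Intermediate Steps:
$c{\left(P,L \right)} = 5 + L + P$ ($c{\left(P,L \right)} = \left(L + P\right) + 5 = 5 + L + P$)
$g{\left(C \right)} = 6 C$ ($g{\left(C \right)} = C 6 = 6 C$)
$19 \left(-2\right) g{\left(c{\left(-1,2 \right)} \right)} = 19 \left(-2\right) 6 \left(5 + 2 - 1\right) = - 38 \cdot 6 \cdot 6 = \left(-38\right) 36 = -1368$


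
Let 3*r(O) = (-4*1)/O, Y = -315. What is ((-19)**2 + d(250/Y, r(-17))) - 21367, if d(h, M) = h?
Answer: -1323428/63 ≈ -21007.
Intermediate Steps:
r(O) = -4/(3*O) (r(O) = ((-4*1)/O)/3 = (-4/O)/3 = -4/(3*O))
((-19)**2 + d(250/Y, r(-17))) - 21367 = ((-19)**2 + 250/(-315)) - 21367 = (361 + 250*(-1/315)) - 21367 = (361 - 50/63) - 21367 = 22693/63 - 21367 = -1323428/63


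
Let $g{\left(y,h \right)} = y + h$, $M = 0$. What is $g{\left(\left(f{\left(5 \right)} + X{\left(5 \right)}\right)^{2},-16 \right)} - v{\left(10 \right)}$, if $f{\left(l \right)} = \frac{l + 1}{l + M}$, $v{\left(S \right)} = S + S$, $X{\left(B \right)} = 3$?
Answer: $- \frac{459}{25} \approx -18.36$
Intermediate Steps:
$v{\left(S \right)} = 2 S$
$f{\left(l \right)} = \frac{1 + l}{l}$ ($f{\left(l \right)} = \frac{l + 1}{l + 0} = \frac{1 + l}{l}$)
$g{\left(y,h \right)} = h + y$
$g{\left(\left(f{\left(5 \right)} + X{\left(5 \right)}\right)^{2},-16 \right)} - v{\left(10 \right)} = \left(-16 + \left(\frac{1 + 5}{5} + 3\right)^{2}\right) - 2 \cdot 10 = \left(-16 + \left(\frac{1}{5} \cdot 6 + 3\right)^{2}\right) - 20 = \left(-16 + \left(\frac{6}{5} + 3\right)^{2}\right) - 20 = \left(-16 + \left(\frac{21}{5}\right)^{2}\right) - 20 = \left(-16 + \frac{441}{25}\right) - 20 = \frac{41}{25} - 20 = - \frac{459}{25}$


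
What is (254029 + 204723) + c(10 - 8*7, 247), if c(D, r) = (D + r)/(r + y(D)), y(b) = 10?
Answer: 117899465/257 ≈ 4.5875e+5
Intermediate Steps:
c(D, r) = (D + r)/(10 + r) (c(D, r) = (D + r)/(r + 10) = (D + r)/(10 + r))
(254029 + 204723) + c(10 - 8*7, 247) = (254029 + 204723) + ((10 - 8*7) + 247)/(10 + 247) = 458752 + ((10 - 56) + 247)/257 = 458752 + (-46 + 247)/257 = 458752 + (1/257)*201 = 458752 + 201/257 = 117899465/257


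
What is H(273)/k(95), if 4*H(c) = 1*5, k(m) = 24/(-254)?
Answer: -635/48 ≈ -13.229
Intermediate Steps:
k(m) = -12/127 (k(m) = 24*(-1/254) = -12/127)
H(c) = 5/4 (H(c) = (1*5)/4 = (¼)*5 = 5/4)
H(273)/k(95) = 5/(4*(-12/127)) = (5/4)*(-127/12) = -635/48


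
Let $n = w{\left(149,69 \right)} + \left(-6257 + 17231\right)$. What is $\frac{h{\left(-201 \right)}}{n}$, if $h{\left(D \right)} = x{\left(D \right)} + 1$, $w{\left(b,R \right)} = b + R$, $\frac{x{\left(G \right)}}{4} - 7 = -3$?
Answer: $\frac{17}{11192} \approx 0.0015189$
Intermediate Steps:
$x{\left(G \right)} = 16$ ($x{\left(G \right)} = 28 + 4 \left(-3\right) = 28 - 12 = 16$)
$w{\left(b,R \right)} = R + b$
$n = 11192$ ($n = \left(69 + 149\right) + \left(-6257 + 17231\right) = 218 + 10974 = 11192$)
$h{\left(D \right)} = 17$ ($h{\left(D \right)} = 16 + 1 = 17$)
$\frac{h{\left(-201 \right)}}{n} = \frac{17}{11192}$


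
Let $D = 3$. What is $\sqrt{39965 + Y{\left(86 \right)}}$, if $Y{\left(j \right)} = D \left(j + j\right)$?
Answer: $\sqrt{40481} \approx 201.2$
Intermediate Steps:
$Y{\left(j \right)} = 6 j$ ($Y{\left(j \right)} = 3 \left(j + j\right) = 3 \cdot 2 j = 6 j$)
$\sqrt{39965 + Y{\left(86 \right)}} = \sqrt{39965 + 6 \cdot 86} = \sqrt{39965 + 516} = \sqrt{40481}$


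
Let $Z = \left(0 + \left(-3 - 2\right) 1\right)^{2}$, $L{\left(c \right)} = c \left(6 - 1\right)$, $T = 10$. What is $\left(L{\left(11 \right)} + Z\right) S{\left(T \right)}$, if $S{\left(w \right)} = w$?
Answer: $800$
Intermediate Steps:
$L{\left(c \right)} = 5 c$ ($L{\left(c \right)} = c 5 = 5 c$)
$Z = 25$ ($Z = \left(0 - 5\right)^{2} = \left(-5\right)^{2} = 25$)
$\left(L{\left(11 \right)} + Z\right) S{\left(T \right)} = \left(5 \cdot 11 + 25\right) 10 = \left(55 + 25\right) 10 = 80 \cdot 10 = 800$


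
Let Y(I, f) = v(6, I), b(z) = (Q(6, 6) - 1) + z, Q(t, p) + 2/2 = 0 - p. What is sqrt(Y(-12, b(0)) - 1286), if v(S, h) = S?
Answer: 16*I*sqrt(5) ≈ 35.777*I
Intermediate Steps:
Q(t, p) = -1 - p (Q(t, p) = -1 + (0 - p) = -1 - p)
b(z) = -8 + z (b(z) = ((-1 - 1*6) - 1) + z = ((-1 - 6) - 1) + z = (-7 - 1) + z = -8 + z)
Y(I, f) = 6
sqrt(Y(-12, b(0)) - 1286) = sqrt(6 - 1286) = sqrt(-1280) = 16*I*sqrt(5)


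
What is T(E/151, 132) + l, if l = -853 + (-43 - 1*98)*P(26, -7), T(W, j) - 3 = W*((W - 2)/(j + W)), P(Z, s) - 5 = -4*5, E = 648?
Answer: 327609409/258965 ≈ 1265.1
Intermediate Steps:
P(Z, s) = -15 (P(Z, s) = 5 - 4*5 = 5 - 20 = -15)
T(W, j) = 3 + W*(-2 + W)/(W + j) (T(W, j) = 3 + W*((W - 2)/(j + W)) = 3 + W*((-2 + W)/(W + j)) = 3 + W*(-2 + W)/(W + j))
l = 1262 (l = -853 + (-43 - 1*98)*(-15) = -853 + (-43 - 98)*(-15) = -853 - 141*(-15) = -853 + 2115 = 1262)
T(E/151, 132) + l = (648/151 + (648/151)² + 3*132)/(648/151 + 132) + 1262 = (648*(1/151) + (648*(1/151))² + 396)/(648*(1/151) + 132) + 1262 = (648/151 + (648/151)² + 396)/(648/151 + 132) + 1262 = (648/151 + 419904/22801 + 396)/(20580/151) + 1262 = (151/20580)*(9546948/22801) + 1262 = 795579/258965 + 1262 = 327609409/258965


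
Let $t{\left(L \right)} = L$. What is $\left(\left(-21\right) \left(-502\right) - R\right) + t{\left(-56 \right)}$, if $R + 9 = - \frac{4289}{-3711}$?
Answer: $\frac{38942656}{3711} \approx 10494.0$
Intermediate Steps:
$R = - \frac{29110}{3711}$ ($R = -9 - \frac{4289}{-3711} = -9 - - \frac{4289}{3711} = -9 + \frac{4289}{3711} = - \frac{29110}{3711} \approx -7.8442$)
$\left(\left(-21\right) \left(-502\right) - R\right) + t{\left(-56 \right)} = \left(\left(-21\right) \left(-502\right) - - \frac{29110}{3711}\right) - 56 = \left(10542 + \frac{29110}{3711}\right) - 56 = \frac{39150472}{3711} - 56 = \frac{38942656}{3711}$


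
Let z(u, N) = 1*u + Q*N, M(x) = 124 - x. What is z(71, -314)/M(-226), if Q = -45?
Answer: 14201/350 ≈ 40.574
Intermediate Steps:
z(u, N) = u - 45*N (z(u, N) = 1*u - 45*N = u - 45*N)
z(71, -314)/M(-226) = (71 - 45*(-314))/(124 - 1*(-226)) = (71 + 14130)/(124 + 226) = 14201/350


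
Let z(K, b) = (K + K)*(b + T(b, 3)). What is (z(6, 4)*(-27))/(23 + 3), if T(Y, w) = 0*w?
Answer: -648/13 ≈ -49.846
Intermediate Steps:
T(Y, w) = 0
z(K, b) = 2*K*b (z(K, b) = (K + K)*(b + 0) = (2*K)*b = 2*K*b)
(z(6, 4)*(-27))/(23 + 3) = ((2*6*4)*(-27))/(23 + 3) = (48*(-27))/26 = -1296*1/26 = -648/13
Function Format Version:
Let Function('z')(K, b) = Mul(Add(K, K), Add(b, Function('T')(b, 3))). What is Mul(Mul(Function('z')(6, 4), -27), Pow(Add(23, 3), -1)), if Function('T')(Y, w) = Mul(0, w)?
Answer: Rational(-648, 13) ≈ -49.846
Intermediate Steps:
Function('T')(Y, w) = 0
Function('z')(K, b) = Mul(2, K, b) (Function('z')(K, b) = Mul(Add(K, K), Add(b, 0)) = Mul(Mul(2, K), b) = Mul(2, K, b))
Mul(Mul(Function('z')(6, 4), -27), Pow(Add(23, 3), -1)) = Mul(Mul(Mul(2, 6, 4), -27), Pow(Add(23, 3), -1)) = Mul(Mul(48, -27), Pow(26, -1)) = Mul(-1296, Rational(1, 26)) = Rational(-648, 13)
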